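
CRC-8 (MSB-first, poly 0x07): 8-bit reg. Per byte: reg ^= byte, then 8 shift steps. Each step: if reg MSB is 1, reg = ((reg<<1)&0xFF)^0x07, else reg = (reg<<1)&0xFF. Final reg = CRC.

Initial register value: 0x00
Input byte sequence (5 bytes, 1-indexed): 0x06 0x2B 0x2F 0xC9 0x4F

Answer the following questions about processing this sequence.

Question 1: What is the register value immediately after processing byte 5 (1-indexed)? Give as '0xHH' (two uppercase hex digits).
Answer: 0xB1

Derivation:
After byte 1 (0x06): reg=0x12
After byte 2 (0x2B): reg=0xAF
After byte 3 (0x2F): reg=0x89
After byte 4 (0xC9): reg=0xC7
After byte 5 (0x4F): reg=0xB1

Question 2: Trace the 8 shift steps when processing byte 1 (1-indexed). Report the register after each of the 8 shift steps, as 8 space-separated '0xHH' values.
Answer: 0x0C 0x18 0x30 0x60 0xC0 0x87 0x09 0x12

Derivation:
Register before byte 1: 0x00
After XOR with byte 0x06: 0x06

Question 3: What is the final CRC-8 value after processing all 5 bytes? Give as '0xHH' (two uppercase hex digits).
After byte 1 (0x06): reg=0x12
After byte 2 (0x2B): reg=0xAF
After byte 3 (0x2F): reg=0x89
After byte 4 (0xC9): reg=0xC7
After byte 5 (0x4F): reg=0xB1

Answer: 0xB1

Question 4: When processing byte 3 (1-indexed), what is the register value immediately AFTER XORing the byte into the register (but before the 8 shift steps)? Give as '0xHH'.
Register before byte 3: 0xAF
Byte 3: 0x2F
0xAF XOR 0x2F = 0x80

Answer: 0x80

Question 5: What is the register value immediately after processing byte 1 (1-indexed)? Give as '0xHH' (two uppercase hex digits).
Answer: 0x12

Derivation:
After byte 1 (0x06): reg=0x12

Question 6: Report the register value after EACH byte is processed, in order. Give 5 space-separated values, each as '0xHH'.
0x12 0xAF 0x89 0xC7 0xB1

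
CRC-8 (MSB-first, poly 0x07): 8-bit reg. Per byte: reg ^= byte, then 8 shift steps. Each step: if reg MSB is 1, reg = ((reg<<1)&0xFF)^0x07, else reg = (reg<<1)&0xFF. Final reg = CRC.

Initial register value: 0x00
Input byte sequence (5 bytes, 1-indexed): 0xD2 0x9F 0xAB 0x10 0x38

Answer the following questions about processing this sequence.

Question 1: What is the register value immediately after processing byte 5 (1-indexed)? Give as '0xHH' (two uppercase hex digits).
Answer: 0x76

Derivation:
After byte 1 (0xD2): reg=0x30
After byte 2 (0x9F): reg=0x44
After byte 3 (0xAB): reg=0x83
After byte 4 (0x10): reg=0xF0
After byte 5 (0x38): reg=0x76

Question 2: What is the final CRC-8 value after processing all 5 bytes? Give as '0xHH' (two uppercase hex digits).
After byte 1 (0xD2): reg=0x30
After byte 2 (0x9F): reg=0x44
After byte 3 (0xAB): reg=0x83
After byte 4 (0x10): reg=0xF0
After byte 5 (0x38): reg=0x76

Answer: 0x76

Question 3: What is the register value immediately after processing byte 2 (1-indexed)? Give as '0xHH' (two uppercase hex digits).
Answer: 0x44

Derivation:
After byte 1 (0xD2): reg=0x30
After byte 2 (0x9F): reg=0x44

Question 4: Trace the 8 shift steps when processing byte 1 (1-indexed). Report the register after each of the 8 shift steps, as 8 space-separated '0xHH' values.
Register before byte 1: 0x00
After XOR with byte 0xD2: 0xD2

Answer: 0xA3 0x41 0x82 0x03 0x06 0x0C 0x18 0x30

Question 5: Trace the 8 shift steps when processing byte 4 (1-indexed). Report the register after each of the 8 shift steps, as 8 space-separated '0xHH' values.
After byte 1 (0xD2): reg=0x30
After byte 2 (0x9F): reg=0x44
After byte 3 (0xAB): reg=0x83
Register before byte 4: 0x83
After XOR with byte 0x10: 0x93

Answer: 0x21 0x42 0x84 0x0F 0x1E 0x3C 0x78 0xF0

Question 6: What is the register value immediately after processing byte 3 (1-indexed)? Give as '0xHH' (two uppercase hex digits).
After byte 1 (0xD2): reg=0x30
After byte 2 (0x9F): reg=0x44
After byte 3 (0xAB): reg=0x83

Answer: 0x83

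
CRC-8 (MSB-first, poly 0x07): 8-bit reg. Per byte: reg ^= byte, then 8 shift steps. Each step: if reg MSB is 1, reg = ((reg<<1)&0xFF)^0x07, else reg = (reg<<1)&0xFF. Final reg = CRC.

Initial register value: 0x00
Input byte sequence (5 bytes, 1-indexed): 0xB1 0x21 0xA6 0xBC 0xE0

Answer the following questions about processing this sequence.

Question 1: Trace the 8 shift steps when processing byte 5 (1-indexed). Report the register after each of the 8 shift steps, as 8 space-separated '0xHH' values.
After byte 1 (0xB1): reg=0x1E
After byte 2 (0x21): reg=0xBD
After byte 3 (0xA6): reg=0x41
After byte 4 (0xBC): reg=0xFD
Register before byte 5: 0xFD
After XOR with byte 0xE0: 0x1D

Answer: 0x3A 0x74 0xE8 0xD7 0xA9 0x55 0xAA 0x53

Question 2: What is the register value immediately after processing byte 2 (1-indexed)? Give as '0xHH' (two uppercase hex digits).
Answer: 0xBD

Derivation:
After byte 1 (0xB1): reg=0x1E
After byte 2 (0x21): reg=0xBD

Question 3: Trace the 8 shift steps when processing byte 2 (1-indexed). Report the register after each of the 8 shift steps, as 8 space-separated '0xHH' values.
After byte 1 (0xB1): reg=0x1E
Register before byte 2: 0x1E
After XOR with byte 0x21: 0x3F

Answer: 0x7E 0xFC 0xFF 0xF9 0xF5 0xED 0xDD 0xBD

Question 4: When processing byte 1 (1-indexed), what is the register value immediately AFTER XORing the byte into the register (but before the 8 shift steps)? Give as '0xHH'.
Register before byte 1: 0x00
Byte 1: 0xB1
0x00 XOR 0xB1 = 0xB1

Answer: 0xB1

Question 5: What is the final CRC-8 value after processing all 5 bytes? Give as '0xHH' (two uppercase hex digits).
After byte 1 (0xB1): reg=0x1E
After byte 2 (0x21): reg=0xBD
After byte 3 (0xA6): reg=0x41
After byte 4 (0xBC): reg=0xFD
After byte 5 (0xE0): reg=0x53

Answer: 0x53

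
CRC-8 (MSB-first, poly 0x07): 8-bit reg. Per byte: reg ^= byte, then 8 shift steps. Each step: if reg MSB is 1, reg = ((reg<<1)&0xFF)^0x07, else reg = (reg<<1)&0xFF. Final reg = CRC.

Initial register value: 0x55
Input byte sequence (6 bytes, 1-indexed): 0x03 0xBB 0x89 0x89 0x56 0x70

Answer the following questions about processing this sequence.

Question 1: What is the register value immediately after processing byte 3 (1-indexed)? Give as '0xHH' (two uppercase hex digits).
Answer: 0x37

Derivation:
After byte 1 (0x03): reg=0xA5
After byte 2 (0xBB): reg=0x5A
After byte 3 (0x89): reg=0x37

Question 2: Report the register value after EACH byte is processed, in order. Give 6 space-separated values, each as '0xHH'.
0xA5 0x5A 0x37 0x33 0x3C 0xE3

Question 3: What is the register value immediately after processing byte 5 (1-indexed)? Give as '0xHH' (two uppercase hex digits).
Answer: 0x3C

Derivation:
After byte 1 (0x03): reg=0xA5
After byte 2 (0xBB): reg=0x5A
After byte 3 (0x89): reg=0x37
After byte 4 (0x89): reg=0x33
After byte 5 (0x56): reg=0x3C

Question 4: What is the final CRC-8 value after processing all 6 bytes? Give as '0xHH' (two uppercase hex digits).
After byte 1 (0x03): reg=0xA5
After byte 2 (0xBB): reg=0x5A
After byte 3 (0x89): reg=0x37
After byte 4 (0x89): reg=0x33
After byte 5 (0x56): reg=0x3C
After byte 6 (0x70): reg=0xE3

Answer: 0xE3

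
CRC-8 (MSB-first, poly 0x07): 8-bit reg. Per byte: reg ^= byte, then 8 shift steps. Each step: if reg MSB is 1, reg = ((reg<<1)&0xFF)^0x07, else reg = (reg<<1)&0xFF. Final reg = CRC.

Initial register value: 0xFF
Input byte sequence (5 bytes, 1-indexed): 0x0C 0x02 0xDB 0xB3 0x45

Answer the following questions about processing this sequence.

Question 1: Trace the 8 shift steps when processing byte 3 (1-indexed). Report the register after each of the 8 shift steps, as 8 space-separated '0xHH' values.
After byte 1 (0x0C): reg=0xD7
After byte 2 (0x02): reg=0x25
Register before byte 3: 0x25
After XOR with byte 0xDB: 0xFE

Answer: 0xFB 0xF1 0xE5 0xCD 0x9D 0x3D 0x7A 0xF4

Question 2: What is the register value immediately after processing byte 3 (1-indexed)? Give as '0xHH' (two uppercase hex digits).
Answer: 0xF4

Derivation:
After byte 1 (0x0C): reg=0xD7
After byte 2 (0x02): reg=0x25
After byte 3 (0xDB): reg=0xF4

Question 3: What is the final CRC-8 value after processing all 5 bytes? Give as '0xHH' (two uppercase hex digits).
Answer: 0xEC

Derivation:
After byte 1 (0x0C): reg=0xD7
After byte 2 (0x02): reg=0x25
After byte 3 (0xDB): reg=0xF4
After byte 4 (0xB3): reg=0xD2
After byte 5 (0x45): reg=0xEC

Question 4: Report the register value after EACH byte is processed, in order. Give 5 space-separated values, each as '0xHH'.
0xD7 0x25 0xF4 0xD2 0xEC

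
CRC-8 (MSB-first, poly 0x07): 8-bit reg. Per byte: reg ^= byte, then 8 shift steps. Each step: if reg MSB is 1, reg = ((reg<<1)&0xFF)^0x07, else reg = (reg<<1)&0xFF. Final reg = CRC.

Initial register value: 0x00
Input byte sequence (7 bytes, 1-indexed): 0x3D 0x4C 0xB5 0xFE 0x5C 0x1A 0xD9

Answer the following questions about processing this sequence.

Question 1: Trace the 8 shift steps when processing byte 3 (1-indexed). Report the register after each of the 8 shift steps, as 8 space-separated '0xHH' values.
After byte 1 (0x3D): reg=0xB3
After byte 2 (0x4C): reg=0xF3
Register before byte 3: 0xF3
After XOR with byte 0xB5: 0x46

Answer: 0x8C 0x1F 0x3E 0x7C 0xF8 0xF7 0xE9 0xD5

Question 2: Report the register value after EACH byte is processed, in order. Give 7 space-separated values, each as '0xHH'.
0xB3 0xF3 0xD5 0xD1 0xAA 0x19 0x4E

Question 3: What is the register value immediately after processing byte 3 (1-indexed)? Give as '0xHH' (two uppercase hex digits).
Answer: 0xD5

Derivation:
After byte 1 (0x3D): reg=0xB3
After byte 2 (0x4C): reg=0xF3
After byte 3 (0xB5): reg=0xD5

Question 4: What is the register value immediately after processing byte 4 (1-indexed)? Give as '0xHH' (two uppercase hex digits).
After byte 1 (0x3D): reg=0xB3
After byte 2 (0x4C): reg=0xF3
After byte 3 (0xB5): reg=0xD5
After byte 4 (0xFE): reg=0xD1

Answer: 0xD1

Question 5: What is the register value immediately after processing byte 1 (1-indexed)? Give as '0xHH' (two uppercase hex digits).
Answer: 0xB3

Derivation:
After byte 1 (0x3D): reg=0xB3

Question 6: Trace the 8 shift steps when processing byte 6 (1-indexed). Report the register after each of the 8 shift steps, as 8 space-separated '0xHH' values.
After byte 1 (0x3D): reg=0xB3
After byte 2 (0x4C): reg=0xF3
After byte 3 (0xB5): reg=0xD5
After byte 4 (0xFE): reg=0xD1
After byte 5 (0x5C): reg=0xAA
Register before byte 6: 0xAA
After XOR with byte 0x1A: 0xB0

Answer: 0x67 0xCE 0x9B 0x31 0x62 0xC4 0x8F 0x19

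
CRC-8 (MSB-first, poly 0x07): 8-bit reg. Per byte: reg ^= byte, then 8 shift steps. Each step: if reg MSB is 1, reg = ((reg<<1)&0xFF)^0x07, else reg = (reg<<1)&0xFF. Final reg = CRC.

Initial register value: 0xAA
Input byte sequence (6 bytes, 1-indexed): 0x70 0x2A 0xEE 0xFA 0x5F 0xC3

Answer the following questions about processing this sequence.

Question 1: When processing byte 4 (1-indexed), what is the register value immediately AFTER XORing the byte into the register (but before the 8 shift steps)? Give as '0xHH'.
Answer: 0xFA

Derivation:
Register before byte 4: 0x00
Byte 4: 0xFA
0x00 XOR 0xFA = 0xFA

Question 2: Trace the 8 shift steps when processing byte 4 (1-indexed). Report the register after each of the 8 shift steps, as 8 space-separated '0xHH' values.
Answer: 0xF3 0xE1 0xC5 0x8D 0x1D 0x3A 0x74 0xE8

Derivation:
After byte 1 (0x70): reg=0x08
After byte 2 (0x2A): reg=0xEE
After byte 3 (0xEE): reg=0x00
Register before byte 4: 0x00
After XOR with byte 0xFA: 0xFA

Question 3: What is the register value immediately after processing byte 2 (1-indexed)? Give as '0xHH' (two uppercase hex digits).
After byte 1 (0x70): reg=0x08
After byte 2 (0x2A): reg=0xEE

Answer: 0xEE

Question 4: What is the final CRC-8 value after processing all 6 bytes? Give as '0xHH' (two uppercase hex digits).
Answer: 0x63

Derivation:
After byte 1 (0x70): reg=0x08
After byte 2 (0x2A): reg=0xEE
After byte 3 (0xEE): reg=0x00
After byte 4 (0xFA): reg=0xE8
After byte 5 (0x5F): reg=0x0C
After byte 6 (0xC3): reg=0x63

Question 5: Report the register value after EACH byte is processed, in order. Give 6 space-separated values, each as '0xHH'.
0x08 0xEE 0x00 0xE8 0x0C 0x63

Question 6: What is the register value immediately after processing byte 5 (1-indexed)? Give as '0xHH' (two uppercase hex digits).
Answer: 0x0C

Derivation:
After byte 1 (0x70): reg=0x08
After byte 2 (0x2A): reg=0xEE
After byte 3 (0xEE): reg=0x00
After byte 4 (0xFA): reg=0xE8
After byte 5 (0x5F): reg=0x0C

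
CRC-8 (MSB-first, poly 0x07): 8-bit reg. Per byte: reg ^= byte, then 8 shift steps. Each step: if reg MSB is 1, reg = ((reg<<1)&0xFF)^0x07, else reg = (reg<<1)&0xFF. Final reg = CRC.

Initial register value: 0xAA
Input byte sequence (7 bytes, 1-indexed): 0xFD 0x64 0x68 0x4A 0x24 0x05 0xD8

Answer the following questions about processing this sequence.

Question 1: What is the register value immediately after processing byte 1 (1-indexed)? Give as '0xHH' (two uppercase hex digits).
After byte 1 (0xFD): reg=0xA2

Answer: 0xA2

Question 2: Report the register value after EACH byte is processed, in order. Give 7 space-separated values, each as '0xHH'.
0xA2 0x5C 0x8C 0x5C 0x6F 0x11 0x71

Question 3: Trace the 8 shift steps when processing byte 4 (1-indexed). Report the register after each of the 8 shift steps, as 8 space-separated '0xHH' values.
Answer: 0x8B 0x11 0x22 0x44 0x88 0x17 0x2E 0x5C

Derivation:
After byte 1 (0xFD): reg=0xA2
After byte 2 (0x64): reg=0x5C
After byte 3 (0x68): reg=0x8C
Register before byte 4: 0x8C
After XOR with byte 0x4A: 0xC6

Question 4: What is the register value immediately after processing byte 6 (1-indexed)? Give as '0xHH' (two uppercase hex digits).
After byte 1 (0xFD): reg=0xA2
After byte 2 (0x64): reg=0x5C
After byte 3 (0x68): reg=0x8C
After byte 4 (0x4A): reg=0x5C
After byte 5 (0x24): reg=0x6F
After byte 6 (0x05): reg=0x11

Answer: 0x11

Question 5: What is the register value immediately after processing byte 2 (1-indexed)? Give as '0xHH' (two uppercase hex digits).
After byte 1 (0xFD): reg=0xA2
After byte 2 (0x64): reg=0x5C

Answer: 0x5C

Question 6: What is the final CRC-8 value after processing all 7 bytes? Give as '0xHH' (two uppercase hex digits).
After byte 1 (0xFD): reg=0xA2
After byte 2 (0x64): reg=0x5C
After byte 3 (0x68): reg=0x8C
After byte 4 (0x4A): reg=0x5C
After byte 5 (0x24): reg=0x6F
After byte 6 (0x05): reg=0x11
After byte 7 (0xD8): reg=0x71

Answer: 0x71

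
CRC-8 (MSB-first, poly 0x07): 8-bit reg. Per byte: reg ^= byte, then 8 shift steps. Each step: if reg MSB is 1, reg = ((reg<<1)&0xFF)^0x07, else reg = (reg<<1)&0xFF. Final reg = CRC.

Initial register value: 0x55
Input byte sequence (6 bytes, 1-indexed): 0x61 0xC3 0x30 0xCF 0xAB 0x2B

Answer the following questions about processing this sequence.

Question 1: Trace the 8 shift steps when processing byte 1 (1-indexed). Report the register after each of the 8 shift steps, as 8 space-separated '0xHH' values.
Answer: 0x68 0xD0 0xA7 0x49 0x92 0x23 0x46 0x8C

Derivation:
Register before byte 1: 0x55
After XOR with byte 0x61: 0x34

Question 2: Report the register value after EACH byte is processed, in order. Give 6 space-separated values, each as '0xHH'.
0x8C 0xEA 0x08 0x5B 0xDE 0xC5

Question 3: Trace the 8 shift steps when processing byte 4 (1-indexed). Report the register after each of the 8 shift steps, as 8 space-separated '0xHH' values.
Answer: 0x89 0x15 0x2A 0x54 0xA8 0x57 0xAE 0x5B

Derivation:
After byte 1 (0x61): reg=0x8C
After byte 2 (0xC3): reg=0xEA
After byte 3 (0x30): reg=0x08
Register before byte 4: 0x08
After XOR with byte 0xCF: 0xC7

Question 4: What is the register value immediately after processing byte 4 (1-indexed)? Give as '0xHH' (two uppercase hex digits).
After byte 1 (0x61): reg=0x8C
After byte 2 (0xC3): reg=0xEA
After byte 3 (0x30): reg=0x08
After byte 4 (0xCF): reg=0x5B

Answer: 0x5B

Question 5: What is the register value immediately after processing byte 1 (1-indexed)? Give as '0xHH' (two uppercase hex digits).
After byte 1 (0x61): reg=0x8C

Answer: 0x8C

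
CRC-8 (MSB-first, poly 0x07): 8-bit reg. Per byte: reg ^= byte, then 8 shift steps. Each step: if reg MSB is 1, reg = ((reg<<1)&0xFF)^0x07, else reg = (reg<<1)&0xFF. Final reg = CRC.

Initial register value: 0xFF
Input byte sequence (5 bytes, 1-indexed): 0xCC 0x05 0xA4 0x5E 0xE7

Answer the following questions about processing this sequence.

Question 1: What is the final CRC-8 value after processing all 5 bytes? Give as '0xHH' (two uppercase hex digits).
After byte 1 (0xCC): reg=0x99
After byte 2 (0x05): reg=0xDD
After byte 3 (0xA4): reg=0x68
After byte 4 (0x5E): reg=0x82
After byte 5 (0xE7): reg=0x3C

Answer: 0x3C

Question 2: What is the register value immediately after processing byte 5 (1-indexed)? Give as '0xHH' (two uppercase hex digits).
Answer: 0x3C

Derivation:
After byte 1 (0xCC): reg=0x99
After byte 2 (0x05): reg=0xDD
After byte 3 (0xA4): reg=0x68
After byte 4 (0x5E): reg=0x82
After byte 5 (0xE7): reg=0x3C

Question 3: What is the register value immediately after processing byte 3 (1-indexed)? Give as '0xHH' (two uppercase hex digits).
After byte 1 (0xCC): reg=0x99
After byte 2 (0x05): reg=0xDD
After byte 3 (0xA4): reg=0x68

Answer: 0x68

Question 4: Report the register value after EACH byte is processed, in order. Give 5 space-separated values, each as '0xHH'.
0x99 0xDD 0x68 0x82 0x3C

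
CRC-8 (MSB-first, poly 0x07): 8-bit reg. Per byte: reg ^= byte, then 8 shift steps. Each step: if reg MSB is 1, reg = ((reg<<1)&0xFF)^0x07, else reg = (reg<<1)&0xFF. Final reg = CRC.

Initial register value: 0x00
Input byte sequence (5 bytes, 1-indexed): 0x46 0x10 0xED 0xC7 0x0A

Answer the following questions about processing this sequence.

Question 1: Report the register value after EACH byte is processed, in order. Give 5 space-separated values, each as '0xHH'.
0xD5 0x55 0x21 0xBC 0x0B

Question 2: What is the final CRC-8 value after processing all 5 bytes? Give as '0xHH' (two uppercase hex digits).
After byte 1 (0x46): reg=0xD5
After byte 2 (0x10): reg=0x55
After byte 3 (0xED): reg=0x21
After byte 4 (0xC7): reg=0xBC
After byte 5 (0x0A): reg=0x0B

Answer: 0x0B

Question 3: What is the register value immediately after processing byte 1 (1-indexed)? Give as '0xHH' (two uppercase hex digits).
Answer: 0xD5

Derivation:
After byte 1 (0x46): reg=0xD5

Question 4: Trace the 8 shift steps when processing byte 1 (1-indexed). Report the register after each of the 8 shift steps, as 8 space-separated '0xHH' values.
Answer: 0x8C 0x1F 0x3E 0x7C 0xF8 0xF7 0xE9 0xD5

Derivation:
Register before byte 1: 0x00
After XOR with byte 0x46: 0x46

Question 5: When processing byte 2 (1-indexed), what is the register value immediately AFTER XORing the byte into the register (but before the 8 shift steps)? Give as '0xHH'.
Register before byte 2: 0xD5
Byte 2: 0x10
0xD5 XOR 0x10 = 0xC5

Answer: 0xC5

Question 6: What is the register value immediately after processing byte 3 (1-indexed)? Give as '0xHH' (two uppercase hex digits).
After byte 1 (0x46): reg=0xD5
After byte 2 (0x10): reg=0x55
After byte 3 (0xED): reg=0x21

Answer: 0x21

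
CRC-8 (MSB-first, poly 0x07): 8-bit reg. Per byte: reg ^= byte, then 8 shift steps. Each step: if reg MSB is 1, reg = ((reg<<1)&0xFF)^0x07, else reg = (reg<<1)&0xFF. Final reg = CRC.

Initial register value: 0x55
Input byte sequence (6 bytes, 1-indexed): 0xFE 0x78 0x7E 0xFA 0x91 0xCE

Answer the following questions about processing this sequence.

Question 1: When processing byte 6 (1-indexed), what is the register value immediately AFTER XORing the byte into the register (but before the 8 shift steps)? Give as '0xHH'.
Register before byte 6: 0xED
Byte 6: 0xCE
0xED XOR 0xCE = 0x23

Answer: 0x23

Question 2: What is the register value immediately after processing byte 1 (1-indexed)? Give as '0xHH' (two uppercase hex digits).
Answer: 0x58

Derivation:
After byte 1 (0xFE): reg=0x58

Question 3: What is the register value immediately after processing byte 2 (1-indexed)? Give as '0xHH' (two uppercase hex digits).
After byte 1 (0xFE): reg=0x58
After byte 2 (0x78): reg=0xE0

Answer: 0xE0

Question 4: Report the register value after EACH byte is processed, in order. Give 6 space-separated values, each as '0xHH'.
0x58 0xE0 0xD3 0xDF 0xED 0xE9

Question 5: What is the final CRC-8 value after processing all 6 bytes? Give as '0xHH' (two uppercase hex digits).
After byte 1 (0xFE): reg=0x58
After byte 2 (0x78): reg=0xE0
After byte 3 (0x7E): reg=0xD3
After byte 4 (0xFA): reg=0xDF
After byte 5 (0x91): reg=0xED
After byte 6 (0xCE): reg=0xE9

Answer: 0xE9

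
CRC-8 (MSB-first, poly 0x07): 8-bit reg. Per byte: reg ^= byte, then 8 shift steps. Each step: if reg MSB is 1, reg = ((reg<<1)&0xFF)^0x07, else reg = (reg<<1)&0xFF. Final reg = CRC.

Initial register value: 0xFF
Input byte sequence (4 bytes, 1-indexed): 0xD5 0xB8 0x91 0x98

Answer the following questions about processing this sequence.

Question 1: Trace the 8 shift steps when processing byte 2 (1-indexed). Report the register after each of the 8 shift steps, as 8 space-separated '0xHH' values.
After byte 1 (0xD5): reg=0xD6
Register before byte 2: 0xD6
After XOR with byte 0xB8: 0x6E

Answer: 0xDC 0xBF 0x79 0xF2 0xE3 0xC1 0x85 0x0D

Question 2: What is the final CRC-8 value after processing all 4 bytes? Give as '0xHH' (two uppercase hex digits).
After byte 1 (0xD5): reg=0xD6
After byte 2 (0xB8): reg=0x0D
After byte 3 (0x91): reg=0xDD
After byte 4 (0x98): reg=0xDC

Answer: 0xDC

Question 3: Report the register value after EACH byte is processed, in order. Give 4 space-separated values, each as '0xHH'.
0xD6 0x0D 0xDD 0xDC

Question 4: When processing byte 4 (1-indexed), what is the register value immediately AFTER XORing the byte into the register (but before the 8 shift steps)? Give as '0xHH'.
Answer: 0x45

Derivation:
Register before byte 4: 0xDD
Byte 4: 0x98
0xDD XOR 0x98 = 0x45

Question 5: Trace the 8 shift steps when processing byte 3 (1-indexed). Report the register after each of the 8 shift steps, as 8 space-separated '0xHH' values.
After byte 1 (0xD5): reg=0xD6
After byte 2 (0xB8): reg=0x0D
Register before byte 3: 0x0D
After XOR with byte 0x91: 0x9C

Answer: 0x3F 0x7E 0xFC 0xFF 0xF9 0xF5 0xED 0xDD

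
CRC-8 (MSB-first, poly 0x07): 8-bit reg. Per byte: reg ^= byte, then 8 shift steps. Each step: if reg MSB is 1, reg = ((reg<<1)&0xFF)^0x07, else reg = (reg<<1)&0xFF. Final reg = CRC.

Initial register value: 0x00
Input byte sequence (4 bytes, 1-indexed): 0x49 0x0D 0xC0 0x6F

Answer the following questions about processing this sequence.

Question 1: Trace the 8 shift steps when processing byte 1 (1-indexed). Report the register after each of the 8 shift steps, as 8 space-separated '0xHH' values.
Register before byte 1: 0x00
After XOR with byte 0x49: 0x49

Answer: 0x92 0x23 0x46 0x8C 0x1F 0x3E 0x7C 0xF8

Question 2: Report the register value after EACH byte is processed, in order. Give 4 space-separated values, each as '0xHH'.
0xF8 0xC5 0x1B 0x4B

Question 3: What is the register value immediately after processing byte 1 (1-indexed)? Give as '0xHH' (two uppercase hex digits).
Answer: 0xF8

Derivation:
After byte 1 (0x49): reg=0xF8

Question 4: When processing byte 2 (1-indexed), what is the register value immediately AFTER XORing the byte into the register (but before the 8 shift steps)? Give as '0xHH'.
Answer: 0xF5

Derivation:
Register before byte 2: 0xF8
Byte 2: 0x0D
0xF8 XOR 0x0D = 0xF5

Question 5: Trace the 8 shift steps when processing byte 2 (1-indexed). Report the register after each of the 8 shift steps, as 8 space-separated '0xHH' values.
Answer: 0xED 0xDD 0xBD 0x7D 0xFA 0xF3 0xE1 0xC5

Derivation:
After byte 1 (0x49): reg=0xF8
Register before byte 2: 0xF8
After XOR with byte 0x0D: 0xF5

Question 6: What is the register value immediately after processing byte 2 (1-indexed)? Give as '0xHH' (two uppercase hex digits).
After byte 1 (0x49): reg=0xF8
After byte 2 (0x0D): reg=0xC5

Answer: 0xC5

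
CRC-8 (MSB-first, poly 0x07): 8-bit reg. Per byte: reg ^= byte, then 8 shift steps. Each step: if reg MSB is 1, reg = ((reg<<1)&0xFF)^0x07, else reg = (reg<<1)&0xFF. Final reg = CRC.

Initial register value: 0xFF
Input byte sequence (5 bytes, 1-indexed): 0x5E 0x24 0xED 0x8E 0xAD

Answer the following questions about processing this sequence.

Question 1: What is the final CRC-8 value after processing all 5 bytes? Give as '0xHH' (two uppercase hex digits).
After byte 1 (0x5E): reg=0x6E
After byte 2 (0x24): reg=0xF1
After byte 3 (0xED): reg=0x54
After byte 4 (0x8E): reg=0x08
After byte 5 (0xAD): reg=0x72

Answer: 0x72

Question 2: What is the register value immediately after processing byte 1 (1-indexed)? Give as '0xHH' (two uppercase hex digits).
After byte 1 (0x5E): reg=0x6E

Answer: 0x6E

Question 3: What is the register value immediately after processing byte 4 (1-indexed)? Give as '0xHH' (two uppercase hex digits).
After byte 1 (0x5E): reg=0x6E
After byte 2 (0x24): reg=0xF1
After byte 3 (0xED): reg=0x54
After byte 4 (0x8E): reg=0x08

Answer: 0x08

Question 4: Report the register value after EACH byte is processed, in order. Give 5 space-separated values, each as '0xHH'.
0x6E 0xF1 0x54 0x08 0x72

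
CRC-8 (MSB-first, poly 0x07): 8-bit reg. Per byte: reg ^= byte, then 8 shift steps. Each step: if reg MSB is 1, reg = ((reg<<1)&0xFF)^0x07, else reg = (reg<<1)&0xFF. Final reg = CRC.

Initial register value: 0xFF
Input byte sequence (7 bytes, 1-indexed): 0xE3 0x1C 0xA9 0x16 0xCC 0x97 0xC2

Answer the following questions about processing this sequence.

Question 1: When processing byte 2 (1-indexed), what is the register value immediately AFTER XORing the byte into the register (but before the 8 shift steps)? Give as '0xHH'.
Answer: 0x48

Derivation:
Register before byte 2: 0x54
Byte 2: 0x1C
0x54 XOR 0x1C = 0x48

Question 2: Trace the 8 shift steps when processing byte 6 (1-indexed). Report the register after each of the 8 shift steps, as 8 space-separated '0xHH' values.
Answer: 0x1D 0x3A 0x74 0xE8 0xD7 0xA9 0x55 0xAA

Derivation:
After byte 1 (0xE3): reg=0x54
After byte 2 (0x1C): reg=0xFF
After byte 3 (0xA9): reg=0xA5
After byte 4 (0x16): reg=0x10
After byte 5 (0xCC): reg=0x1A
Register before byte 6: 0x1A
After XOR with byte 0x97: 0x8D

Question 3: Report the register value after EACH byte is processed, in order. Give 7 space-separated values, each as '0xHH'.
0x54 0xFF 0xA5 0x10 0x1A 0xAA 0x1F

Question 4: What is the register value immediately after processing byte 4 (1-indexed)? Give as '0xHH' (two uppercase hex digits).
After byte 1 (0xE3): reg=0x54
After byte 2 (0x1C): reg=0xFF
After byte 3 (0xA9): reg=0xA5
After byte 4 (0x16): reg=0x10

Answer: 0x10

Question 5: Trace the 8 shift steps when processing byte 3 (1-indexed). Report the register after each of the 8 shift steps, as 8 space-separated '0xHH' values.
Answer: 0xAC 0x5F 0xBE 0x7B 0xF6 0xEB 0xD1 0xA5

Derivation:
After byte 1 (0xE3): reg=0x54
After byte 2 (0x1C): reg=0xFF
Register before byte 3: 0xFF
After XOR with byte 0xA9: 0x56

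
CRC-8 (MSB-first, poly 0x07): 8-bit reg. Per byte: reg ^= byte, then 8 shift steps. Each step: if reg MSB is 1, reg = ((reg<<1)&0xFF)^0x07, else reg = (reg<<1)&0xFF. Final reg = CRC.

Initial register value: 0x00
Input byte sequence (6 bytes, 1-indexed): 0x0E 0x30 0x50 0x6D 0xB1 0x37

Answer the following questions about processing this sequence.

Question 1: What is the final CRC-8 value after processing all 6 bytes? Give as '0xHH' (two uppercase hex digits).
After byte 1 (0x0E): reg=0x2A
After byte 2 (0x30): reg=0x46
After byte 3 (0x50): reg=0x62
After byte 4 (0x6D): reg=0x2D
After byte 5 (0xB1): reg=0xDD
After byte 6 (0x37): reg=0x98

Answer: 0x98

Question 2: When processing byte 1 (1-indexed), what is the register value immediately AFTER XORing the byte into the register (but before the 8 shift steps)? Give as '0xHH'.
Register before byte 1: 0x00
Byte 1: 0x0E
0x00 XOR 0x0E = 0x0E

Answer: 0x0E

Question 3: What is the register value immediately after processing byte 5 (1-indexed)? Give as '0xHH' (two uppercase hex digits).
Answer: 0xDD

Derivation:
After byte 1 (0x0E): reg=0x2A
After byte 2 (0x30): reg=0x46
After byte 3 (0x50): reg=0x62
After byte 4 (0x6D): reg=0x2D
After byte 5 (0xB1): reg=0xDD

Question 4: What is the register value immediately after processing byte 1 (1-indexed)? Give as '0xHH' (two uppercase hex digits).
Answer: 0x2A

Derivation:
After byte 1 (0x0E): reg=0x2A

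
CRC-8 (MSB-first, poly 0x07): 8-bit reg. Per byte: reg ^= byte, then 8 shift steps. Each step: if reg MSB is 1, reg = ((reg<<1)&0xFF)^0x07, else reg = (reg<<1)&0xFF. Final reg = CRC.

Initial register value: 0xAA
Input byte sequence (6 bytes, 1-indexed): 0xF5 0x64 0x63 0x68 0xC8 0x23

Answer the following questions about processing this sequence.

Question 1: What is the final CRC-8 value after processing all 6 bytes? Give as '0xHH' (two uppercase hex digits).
Answer: 0x0C

Derivation:
After byte 1 (0xF5): reg=0x9A
After byte 2 (0x64): reg=0xF4
After byte 3 (0x63): reg=0xEC
After byte 4 (0x68): reg=0x95
After byte 5 (0xC8): reg=0x94
After byte 6 (0x23): reg=0x0C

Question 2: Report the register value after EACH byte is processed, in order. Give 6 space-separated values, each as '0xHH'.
0x9A 0xF4 0xEC 0x95 0x94 0x0C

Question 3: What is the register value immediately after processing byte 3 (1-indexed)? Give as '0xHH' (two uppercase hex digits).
Answer: 0xEC

Derivation:
After byte 1 (0xF5): reg=0x9A
After byte 2 (0x64): reg=0xF4
After byte 3 (0x63): reg=0xEC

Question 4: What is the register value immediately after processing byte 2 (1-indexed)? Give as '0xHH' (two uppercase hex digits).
Answer: 0xF4

Derivation:
After byte 1 (0xF5): reg=0x9A
After byte 2 (0x64): reg=0xF4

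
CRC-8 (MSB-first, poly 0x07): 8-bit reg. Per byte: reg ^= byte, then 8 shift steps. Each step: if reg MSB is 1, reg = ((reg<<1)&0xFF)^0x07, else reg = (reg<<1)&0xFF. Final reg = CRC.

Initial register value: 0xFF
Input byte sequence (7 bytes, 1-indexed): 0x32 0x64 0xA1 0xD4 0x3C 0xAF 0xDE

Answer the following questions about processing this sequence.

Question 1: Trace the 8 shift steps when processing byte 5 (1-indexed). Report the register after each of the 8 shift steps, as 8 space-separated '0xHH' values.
After byte 1 (0x32): reg=0x6D
After byte 2 (0x64): reg=0x3F
After byte 3 (0xA1): reg=0xD3
After byte 4 (0xD4): reg=0x15
Register before byte 5: 0x15
After XOR with byte 0x3C: 0x29

Answer: 0x52 0xA4 0x4F 0x9E 0x3B 0x76 0xEC 0xDF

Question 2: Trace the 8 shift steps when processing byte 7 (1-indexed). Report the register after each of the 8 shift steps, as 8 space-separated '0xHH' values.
After byte 1 (0x32): reg=0x6D
After byte 2 (0x64): reg=0x3F
After byte 3 (0xA1): reg=0xD3
After byte 4 (0xD4): reg=0x15
After byte 5 (0x3C): reg=0xDF
After byte 6 (0xAF): reg=0x57
Register before byte 7: 0x57
After XOR with byte 0xDE: 0x89

Answer: 0x15 0x2A 0x54 0xA8 0x57 0xAE 0x5B 0xB6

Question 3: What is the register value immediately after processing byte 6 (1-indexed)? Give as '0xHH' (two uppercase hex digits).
After byte 1 (0x32): reg=0x6D
After byte 2 (0x64): reg=0x3F
After byte 3 (0xA1): reg=0xD3
After byte 4 (0xD4): reg=0x15
After byte 5 (0x3C): reg=0xDF
After byte 6 (0xAF): reg=0x57

Answer: 0x57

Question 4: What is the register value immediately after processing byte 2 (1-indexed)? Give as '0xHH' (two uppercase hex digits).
Answer: 0x3F

Derivation:
After byte 1 (0x32): reg=0x6D
After byte 2 (0x64): reg=0x3F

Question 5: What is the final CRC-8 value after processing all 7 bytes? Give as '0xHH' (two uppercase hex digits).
Answer: 0xB6

Derivation:
After byte 1 (0x32): reg=0x6D
After byte 2 (0x64): reg=0x3F
After byte 3 (0xA1): reg=0xD3
After byte 4 (0xD4): reg=0x15
After byte 5 (0x3C): reg=0xDF
After byte 6 (0xAF): reg=0x57
After byte 7 (0xDE): reg=0xB6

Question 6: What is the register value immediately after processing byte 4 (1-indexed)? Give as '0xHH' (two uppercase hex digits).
Answer: 0x15

Derivation:
After byte 1 (0x32): reg=0x6D
After byte 2 (0x64): reg=0x3F
After byte 3 (0xA1): reg=0xD3
After byte 4 (0xD4): reg=0x15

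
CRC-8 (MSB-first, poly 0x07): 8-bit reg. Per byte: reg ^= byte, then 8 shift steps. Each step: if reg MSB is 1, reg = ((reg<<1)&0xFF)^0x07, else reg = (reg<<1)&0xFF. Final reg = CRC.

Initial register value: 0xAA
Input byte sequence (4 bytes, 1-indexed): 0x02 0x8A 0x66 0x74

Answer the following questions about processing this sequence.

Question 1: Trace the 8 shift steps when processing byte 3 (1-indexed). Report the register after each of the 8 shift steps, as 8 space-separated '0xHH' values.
After byte 1 (0x02): reg=0x51
After byte 2 (0x8A): reg=0x0F
Register before byte 3: 0x0F
After XOR with byte 0x66: 0x69

Answer: 0xD2 0xA3 0x41 0x82 0x03 0x06 0x0C 0x18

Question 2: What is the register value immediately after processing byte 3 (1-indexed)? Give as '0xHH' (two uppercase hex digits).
Answer: 0x18

Derivation:
After byte 1 (0x02): reg=0x51
After byte 2 (0x8A): reg=0x0F
After byte 3 (0x66): reg=0x18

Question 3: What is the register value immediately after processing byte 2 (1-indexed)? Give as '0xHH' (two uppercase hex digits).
After byte 1 (0x02): reg=0x51
After byte 2 (0x8A): reg=0x0F

Answer: 0x0F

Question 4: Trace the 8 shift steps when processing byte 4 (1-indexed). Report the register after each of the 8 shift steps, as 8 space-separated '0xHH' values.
Answer: 0xD8 0xB7 0x69 0xD2 0xA3 0x41 0x82 0x03

Derivation:
After byte 1 (0x02): reg=0x51
After byte 2 (0x8A): reg=0x0F
After byte 3 (0x66): reg=0x18
Register before byte 4: 0x18
After XOR with byte 0x74: 0x6C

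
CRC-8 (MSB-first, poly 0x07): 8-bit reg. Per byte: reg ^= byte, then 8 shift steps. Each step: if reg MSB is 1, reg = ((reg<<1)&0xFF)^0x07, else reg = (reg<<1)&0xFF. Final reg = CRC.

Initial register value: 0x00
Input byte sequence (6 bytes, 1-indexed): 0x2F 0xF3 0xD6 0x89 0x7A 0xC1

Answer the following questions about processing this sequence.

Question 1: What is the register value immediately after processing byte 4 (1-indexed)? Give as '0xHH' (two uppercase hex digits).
Answer: 0xBF

Derivation:
After byte 1 (0x2F): reg=0xCD
After byte 2 (0xF3): reg=0xBA
After byte 3 (0xD6): reg=0x03
After byte 4 (0x89): reg=0xBF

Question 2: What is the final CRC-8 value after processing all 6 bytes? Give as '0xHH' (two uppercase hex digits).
After byte 1 (0x2F): reg=0xCD
After byte 2 (0xF3): reg=0xBA
After byte 3 (0xD6): reg=0x03
After byte 4 (0x89): reg=0xBF
After byte 5 (0x7A): reg=0x55
After byte 6 (0xC1): reg=0xE5

Answer: 0xE5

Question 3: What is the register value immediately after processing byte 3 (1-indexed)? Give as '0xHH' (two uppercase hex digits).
After byte 1 (0x2F): reg=0xCD
After byte 2 (0xF3): reg=0xBA
After byte 3 (0xD6): reg=0x03

Answer: 0x03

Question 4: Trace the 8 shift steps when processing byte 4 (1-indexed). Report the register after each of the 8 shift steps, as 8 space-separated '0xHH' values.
Answer: 0x13 0x26 0x4C 0x98 0x37 0x6E 0xDC 0xBF

Derivation:
After byte 1 (0x2F): reg=0xCD
After byte 2 (0xF3): reg=0xBA
After byte 3 (0xD6): reg=0x03
Register before byte 4: 0x03
After XOR with byte 0x89: 0x8A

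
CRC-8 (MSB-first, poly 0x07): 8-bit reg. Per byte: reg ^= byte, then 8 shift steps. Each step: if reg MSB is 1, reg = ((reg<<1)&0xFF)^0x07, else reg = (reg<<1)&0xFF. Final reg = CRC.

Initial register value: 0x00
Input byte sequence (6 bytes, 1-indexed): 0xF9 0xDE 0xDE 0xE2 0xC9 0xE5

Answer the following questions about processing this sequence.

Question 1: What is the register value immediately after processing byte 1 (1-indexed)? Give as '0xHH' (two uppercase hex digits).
After byte 1 (0xF9): reg=0xE1

Answer: 0xE1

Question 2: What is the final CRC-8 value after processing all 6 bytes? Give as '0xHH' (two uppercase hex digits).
After byte 1 (0xF9): reg=0xE1
After byte 2 (0xDE): reg=0xBD
After byte 3 (0xDE): reg=0x2E
After byte 4 (0xE2): reg=0x6A
After byte 5 (0xC9): reg=0x60
After byte 6 (0xE5): reg=0x92

Answer: 0x92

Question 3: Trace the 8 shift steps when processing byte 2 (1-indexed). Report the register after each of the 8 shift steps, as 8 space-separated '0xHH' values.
Answer: 0x7E 0xFC 0xFF 0xF9 0xF5 0xED 0xDD 0xBD

Derivation:
After byte 1 (0xF9): reg=0xE1
Register before byte 2: 0xE1
After XOR with byte 0xDE: 0x3F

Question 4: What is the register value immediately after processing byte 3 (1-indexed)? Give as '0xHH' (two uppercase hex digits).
Answer: 0x2E

Derivation:
After byte 1 (0xF9): reg=0xE1
After byte 2 (0xDE): reg=0xBD
After byte 3 (0xDE): reg=0x2E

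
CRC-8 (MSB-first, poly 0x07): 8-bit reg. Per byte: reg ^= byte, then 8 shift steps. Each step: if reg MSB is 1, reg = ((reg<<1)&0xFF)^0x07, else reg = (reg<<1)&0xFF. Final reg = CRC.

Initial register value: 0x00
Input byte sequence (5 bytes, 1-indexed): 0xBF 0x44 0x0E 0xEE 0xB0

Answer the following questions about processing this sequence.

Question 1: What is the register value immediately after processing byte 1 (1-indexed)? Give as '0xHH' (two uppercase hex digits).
Answer: 0x34

Derivation:
After byte 1 (0xBF): reg=0x34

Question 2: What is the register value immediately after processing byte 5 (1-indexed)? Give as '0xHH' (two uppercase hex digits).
Answer: 0x92

Derivation:
After byte 1 (0xBF): reg=0x34
After byte 2 (0x44): reg=0x57
After byte 3 (0x0E): reg=0x88
After byte 4 (0xEE): reg=0x35
After byte 5 (0xB0): reg=0x92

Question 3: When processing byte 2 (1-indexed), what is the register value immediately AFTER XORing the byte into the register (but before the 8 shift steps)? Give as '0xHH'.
Register before byte 2: 0x34
Byte 2: 0x44
0x34 XOR 0x44 = 0x70

Answer: 0x70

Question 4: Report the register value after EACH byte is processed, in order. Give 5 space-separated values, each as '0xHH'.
0x34 0x57 0x88 0x35 0x92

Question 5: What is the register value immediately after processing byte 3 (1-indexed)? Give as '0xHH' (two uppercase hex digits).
Answer: 0x88

Derivation:
After byte 1 (0xBF): reg=0x34
After byte 2 (0x44): reg=0x57
After byte 3 (0x0E): reg=0x88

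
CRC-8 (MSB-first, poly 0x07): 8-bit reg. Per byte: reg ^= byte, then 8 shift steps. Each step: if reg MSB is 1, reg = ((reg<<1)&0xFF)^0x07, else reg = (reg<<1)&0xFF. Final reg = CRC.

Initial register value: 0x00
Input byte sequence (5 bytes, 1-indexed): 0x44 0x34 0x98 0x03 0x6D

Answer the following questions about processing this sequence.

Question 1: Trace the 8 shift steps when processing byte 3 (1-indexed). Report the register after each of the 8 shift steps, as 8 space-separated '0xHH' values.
After byte 1 (0x44): reg=0xDB
After byte 2 (0x34): reg=0x83
Register before byte 3: 0x83
After XOR with byte 0x98: 0x1B

Answer: 0x36 0x6C 0xD8 0xB7 0x69 0xD2 0xA3 0x41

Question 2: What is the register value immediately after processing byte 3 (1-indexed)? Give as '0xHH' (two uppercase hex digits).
Answer: 0x41

Derivation:
After byte 1 (0x44): reg=0xDB
After byte 2 (0x34): reg=0x83
After byte 3 (0x98): reg=0x41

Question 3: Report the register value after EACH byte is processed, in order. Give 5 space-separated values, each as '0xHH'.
0xDB 0x83 0x41 0xC9 0x75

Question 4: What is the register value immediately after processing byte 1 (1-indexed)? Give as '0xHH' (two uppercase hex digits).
After byte 1 (0x44): reg=0xDB

Answer: 0xDB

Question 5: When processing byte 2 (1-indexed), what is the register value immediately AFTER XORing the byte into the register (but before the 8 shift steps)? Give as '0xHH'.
Answer: 0xEF

Derivation:
Register before byte 2: 0xDB
Byte 2: 0x34
0xDB XOR 0x34 = 0xEF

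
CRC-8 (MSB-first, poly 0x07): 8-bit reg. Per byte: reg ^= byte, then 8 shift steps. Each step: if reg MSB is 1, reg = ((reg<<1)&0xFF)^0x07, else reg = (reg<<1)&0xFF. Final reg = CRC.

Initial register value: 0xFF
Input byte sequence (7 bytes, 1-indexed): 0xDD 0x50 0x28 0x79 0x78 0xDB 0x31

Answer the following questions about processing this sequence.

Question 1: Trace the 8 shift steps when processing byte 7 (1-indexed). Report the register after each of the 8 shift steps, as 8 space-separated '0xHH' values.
Answer: 0x0F 0x1E 0x3C 0x78 0xF0 0xE7 0xC9 0x95

Derivation:
After byte 1 (0xDD): reg=0xEE
After byte 2 (0x50): reg=0x33
After byte 3 (0x28): reg=0x41
After byte 4 (0x79): reg=0xA8
After byte 5 (0x78): reg=0x3E
After byte 6 (0xDB): reg=0xB5
Register before byte 7: 0xB5
After XOR with byte 0x31: 0x84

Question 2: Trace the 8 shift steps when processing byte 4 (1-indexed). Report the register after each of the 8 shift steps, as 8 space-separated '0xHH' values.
After byte 1 (0xDD): reg=0xEE
After byte 2 (0x50): reg=0x33
After byte 3 (0x28): reg=0x41
Register before byte 4: 0x41
After XOR with byte 0x79: 0x38

Answer: 0x70 0xE0 0xC7 0x89 0x15 0x2A 0x54 0xA8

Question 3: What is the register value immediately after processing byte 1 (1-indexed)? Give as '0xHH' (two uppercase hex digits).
Answer: 0xEE

Derivation:
After byte 1 (0xDD): reg=0xEE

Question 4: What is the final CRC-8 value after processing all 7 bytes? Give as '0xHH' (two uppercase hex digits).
After byte 1 (0xDD): reg=0xEE
After byte 2 (0x50): reg=0x33
After byte 3 (0x28): reg=0x41
After byte 4 (0x79): reg=0xA8
After byte 5 (0x78): reg=0x3E
After byte 6 (0xDB): reg=0xB5
After byte 7 (0x31): reg=0x95

Answer: 0x95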